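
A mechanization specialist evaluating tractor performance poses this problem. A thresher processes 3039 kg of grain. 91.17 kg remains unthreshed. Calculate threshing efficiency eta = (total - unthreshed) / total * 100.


eta = (total - unthreshed) / total * 100
    = (3039 - 91.17) / 3039 * 100
    = 2947.83 / 3039 * 100
    = 97%


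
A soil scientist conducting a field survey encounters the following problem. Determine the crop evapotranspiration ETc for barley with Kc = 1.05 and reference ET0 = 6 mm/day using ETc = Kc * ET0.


ETc = Kc * ET0
    = 1.05 * 6
    = 6.30 mm/day


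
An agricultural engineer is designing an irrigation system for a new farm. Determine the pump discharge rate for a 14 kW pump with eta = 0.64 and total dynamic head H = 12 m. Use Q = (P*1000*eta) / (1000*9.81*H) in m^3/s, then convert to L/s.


Q = (P * 1000 * eta) / (rho * g * H)
  = (14 * 1000 * 0.64) / (1000 * 9.81 * 12)
  = 8960 / 117720
  = 0.07611 m^3/s = 76.11 L/s


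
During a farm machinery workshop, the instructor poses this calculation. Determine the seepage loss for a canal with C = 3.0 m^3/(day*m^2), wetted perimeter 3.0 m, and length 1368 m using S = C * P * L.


S = C * P * L
  = 3.0 * 3.0 * 1368
  = 12312 m^3/day


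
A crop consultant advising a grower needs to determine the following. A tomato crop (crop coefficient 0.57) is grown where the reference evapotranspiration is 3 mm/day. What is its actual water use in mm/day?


ETc = Kc * ET0
    = 0.57 * 3
    = 1.71 mm/day


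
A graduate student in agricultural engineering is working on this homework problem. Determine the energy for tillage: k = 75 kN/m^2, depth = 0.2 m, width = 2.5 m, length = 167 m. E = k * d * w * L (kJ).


E = k * d * w * L
  = 75 * 0.2 * 2.5 * 167
  = 6262.50 kJ


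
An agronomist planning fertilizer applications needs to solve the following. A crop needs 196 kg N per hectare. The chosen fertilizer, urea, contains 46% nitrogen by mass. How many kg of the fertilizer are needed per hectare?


Rate = N_required / (N_content / 100)
     = 196 / (46 / 100)
     = 196 / 0.46
     = 426.09 kg/ha


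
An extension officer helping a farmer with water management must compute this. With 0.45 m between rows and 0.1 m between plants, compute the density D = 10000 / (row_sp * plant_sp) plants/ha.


D = 10000 / (row_sp * plant_sp)
  = 10000 / (0.45 * 0.1)
  = 10000 / 0.0450
  = 222222.22 plants/ha


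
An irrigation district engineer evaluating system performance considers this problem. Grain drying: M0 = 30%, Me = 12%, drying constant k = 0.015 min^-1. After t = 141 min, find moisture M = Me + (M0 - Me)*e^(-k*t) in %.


M = Me + (M0 - Me) * e^(-k*t)
  = 12 + (30 - 12) * e^(-0.015*141)
  = 12 + 18 * e^(-2.115)
  = 12 + 18 * 0.12063
  = 12 + 2.1714
  = 14.17%


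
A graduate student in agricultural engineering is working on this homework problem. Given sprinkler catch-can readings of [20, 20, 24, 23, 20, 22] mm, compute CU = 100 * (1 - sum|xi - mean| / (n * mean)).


xbar = 129 / 6 = 21.500
sum|xi - xbar| = 9
CU = 100 * (1 - 9 / (6 * 21.500))
   = 100 * (1 - 0.0698)
   = 93.02%


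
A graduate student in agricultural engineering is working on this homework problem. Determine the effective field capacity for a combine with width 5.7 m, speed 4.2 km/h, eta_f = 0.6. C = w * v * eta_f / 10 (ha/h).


C = w * v * eta_f / 10
  = 5.7 * 4.2 * 0.6 / 10
  = 14.36 / 10
  = 1.44 ha/h


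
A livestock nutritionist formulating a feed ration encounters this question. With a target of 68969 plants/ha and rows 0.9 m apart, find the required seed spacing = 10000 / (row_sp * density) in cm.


spacing = 10000 / (row_sp * density)
        = 10000 / (0.9 * 68969)
        = 10000 / 62072.10
        = 0.16110 m = 16.11 cm


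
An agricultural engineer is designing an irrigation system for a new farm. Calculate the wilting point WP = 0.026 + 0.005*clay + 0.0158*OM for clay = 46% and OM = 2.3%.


WP = 0.026 + 0.005*46 + 0.0158*2.3
   = 0.026 + 0.2300 + 0.0363
   = 0.2923


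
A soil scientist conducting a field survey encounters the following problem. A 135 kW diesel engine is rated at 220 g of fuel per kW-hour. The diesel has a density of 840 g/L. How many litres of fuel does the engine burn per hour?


FC = P * BSFC / rho_fuel
   = 135 * 220 / 840
   = 29700 / 840
   = 35.36 L/h


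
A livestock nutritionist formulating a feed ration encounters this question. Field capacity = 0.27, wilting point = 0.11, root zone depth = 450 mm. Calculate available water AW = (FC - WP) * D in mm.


AW = (FC - WP) * D
   = (0.27 - 0.11) * 450
   = 0.16 * 450
   = 72 mm


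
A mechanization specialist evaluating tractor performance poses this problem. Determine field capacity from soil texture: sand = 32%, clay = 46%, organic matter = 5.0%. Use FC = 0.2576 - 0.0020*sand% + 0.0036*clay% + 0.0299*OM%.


FC = 0.2576 - 0.0020*32 + 0.0036*46 + 0.0299*5.0
   = 0.2576 - 0.0640 + 0.1656 + 0.1495
   = 0.5087


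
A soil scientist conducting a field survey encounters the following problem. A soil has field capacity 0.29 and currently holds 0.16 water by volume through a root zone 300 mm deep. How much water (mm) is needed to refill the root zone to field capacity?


SMD = (FC - theta) * D
    = (0.29 - 0.16) * 300
    = 0.130 * 300
    = 39 mm


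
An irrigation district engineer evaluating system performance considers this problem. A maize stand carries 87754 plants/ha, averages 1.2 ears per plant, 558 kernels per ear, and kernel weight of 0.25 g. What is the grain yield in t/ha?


Y = density * ears * kernels * kw
  = 87754 * 1.2 * 558 * 0.25 g/ha
  = 14690019.60 g/ha
  = 14690.02 kg/ha = 14.69 t/ha


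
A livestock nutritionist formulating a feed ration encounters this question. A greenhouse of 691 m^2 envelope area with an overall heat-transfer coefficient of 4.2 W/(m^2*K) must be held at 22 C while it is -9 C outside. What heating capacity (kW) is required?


dT = 22 - (-9) = 31 K
Q = U * A * dT
  = 4.2 * 691 * 31
  = 89968.20 W = 89.97 kW


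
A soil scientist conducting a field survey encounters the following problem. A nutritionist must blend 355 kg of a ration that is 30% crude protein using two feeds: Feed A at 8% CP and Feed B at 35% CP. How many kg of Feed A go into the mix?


parts_A = CP_b - target = 35 - 30 = 5
parts_B = target - CP_a = 30 - 8 = 22
total_parts = 5 + 22 = 27
Feed A = 355 * 5 / 27 = 65.74 kg
Feed B = 355 * 22 / 27 = 289.26 kg

65.74 kg


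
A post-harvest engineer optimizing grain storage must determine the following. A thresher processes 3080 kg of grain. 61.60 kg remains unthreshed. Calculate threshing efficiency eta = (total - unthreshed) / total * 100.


eta = (total - unthreshed) / total * 100
    = (3080 - 61.60) / 3080 * 100
    = 3018.40 / 3080 * 100
    = 98%


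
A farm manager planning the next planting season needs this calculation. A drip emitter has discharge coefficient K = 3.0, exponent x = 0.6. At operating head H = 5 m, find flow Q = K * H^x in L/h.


Q = K * H^x
  = 3.0 * 5^0.6
  = 3.0 * 2.6265
  = 7.88 L/h


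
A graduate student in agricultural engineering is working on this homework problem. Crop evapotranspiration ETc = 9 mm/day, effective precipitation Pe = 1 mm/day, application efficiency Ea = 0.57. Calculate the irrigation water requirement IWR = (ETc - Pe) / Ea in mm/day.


IWR = (ETc - Pe) / Ea
    = (9 - 1) / 0.57
    = 8 / 0.57
    = 14.04 mm/day


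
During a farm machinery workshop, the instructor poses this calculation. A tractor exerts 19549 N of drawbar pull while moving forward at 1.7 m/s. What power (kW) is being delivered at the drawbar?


P = F * v / 1000
  = 19549 * 1.7 / 1000
  = 33233.30 / 1000
  = 33.23 kW


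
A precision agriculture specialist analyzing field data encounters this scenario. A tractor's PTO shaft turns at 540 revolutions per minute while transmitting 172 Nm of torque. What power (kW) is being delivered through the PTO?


P = 2*pi*n*T / 60000
  = 2*pi * 540 * 172 / 60000
  = 583582.25 / 60000
  = 9.73 kW


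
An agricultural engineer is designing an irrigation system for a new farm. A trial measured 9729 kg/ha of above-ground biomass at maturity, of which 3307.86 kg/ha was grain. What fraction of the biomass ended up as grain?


HI = grain_yield / biomass
   = 3307.86 / 9729
   = 0.34


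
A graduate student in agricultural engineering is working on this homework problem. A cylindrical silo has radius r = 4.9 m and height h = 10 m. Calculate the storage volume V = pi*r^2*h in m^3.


V = pi * r^2 * h
  = pi * 4.9^2 * 10
  = pi * 24.01 * 10
  = 754.30 m^3


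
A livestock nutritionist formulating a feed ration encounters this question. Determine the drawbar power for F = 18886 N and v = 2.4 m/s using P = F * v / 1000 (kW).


P = F * v / 1000
  = 18886 * 2.4 / 1000
  = 45326.40 / 1000
  = 45.33 kW


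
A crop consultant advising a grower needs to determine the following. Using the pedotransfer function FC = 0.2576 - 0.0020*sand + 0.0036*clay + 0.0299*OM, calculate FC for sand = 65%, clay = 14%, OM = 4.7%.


FC = 0.2576 - 0.0020*65 + 0.0036*14 + 0.0299*4.7
   = 0.2576 - 0.1300 + 0.0504 + 0.1405
   = 0.3185


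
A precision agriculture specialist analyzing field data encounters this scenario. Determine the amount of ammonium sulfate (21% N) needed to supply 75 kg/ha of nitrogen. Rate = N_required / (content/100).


Rate = N_required / (N_content / 100)
     = 75 / (21 / 100)
     = 75 / 0.21
     = 357.14 kg/ha


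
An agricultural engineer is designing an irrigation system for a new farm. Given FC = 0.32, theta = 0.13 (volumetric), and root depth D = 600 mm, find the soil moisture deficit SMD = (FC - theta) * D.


SMD = (FC - theta) * D
    = (0.32 - 0.13) * 600
    = 0.190 * 600
    = 114 mm


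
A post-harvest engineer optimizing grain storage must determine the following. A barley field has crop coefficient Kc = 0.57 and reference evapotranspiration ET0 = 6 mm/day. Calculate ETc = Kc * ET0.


ETc = Kc * ET0
    = 0.57 * 6
    = 3.42 mm/day


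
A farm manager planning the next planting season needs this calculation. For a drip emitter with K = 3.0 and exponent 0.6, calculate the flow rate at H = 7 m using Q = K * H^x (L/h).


Q = K * H^x
  = 3.0 * 7^0.6
  = 3.0 * 3.2141
  = 9.64 L/h


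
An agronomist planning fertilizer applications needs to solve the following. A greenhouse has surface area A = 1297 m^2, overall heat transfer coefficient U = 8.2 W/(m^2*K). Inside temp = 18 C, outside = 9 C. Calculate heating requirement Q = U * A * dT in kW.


dT = 18 - (9) = 9 K
Q = U * A * dT
  = 8.2 * 1297 * 9
  = 95718.60 W = 95.72 kW


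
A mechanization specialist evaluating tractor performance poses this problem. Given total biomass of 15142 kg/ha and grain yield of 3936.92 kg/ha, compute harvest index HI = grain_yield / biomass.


HI = grain_yield / biomass
   = 3936.92 / 15142
   = 0.26


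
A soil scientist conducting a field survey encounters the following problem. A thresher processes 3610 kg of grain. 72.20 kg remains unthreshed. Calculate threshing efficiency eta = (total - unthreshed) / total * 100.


eta = (total - unthreshed) / total * 100
    = (3610 - 72.20) / 3610 * 100
    = 3537.80 / 3610 * 100
    = 98%


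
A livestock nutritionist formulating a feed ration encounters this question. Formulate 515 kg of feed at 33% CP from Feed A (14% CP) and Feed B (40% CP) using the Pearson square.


parts_A = CP_b - target = 40 - 33 = 7
parts_B = target - CP_a = 33 - 14 = 19
total_parts = 7 + 19 = 26
Feed A = 515 * 7 / 26 = 138.65 kg
Feed B = 515 * 19 / 26 = 376.35 kg

138.65 kg


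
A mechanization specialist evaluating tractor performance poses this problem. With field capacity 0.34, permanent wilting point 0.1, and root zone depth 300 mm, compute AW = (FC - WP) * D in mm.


AW = (FC - WP) * D
   = (0.34 - 0.1) * 300
   = 0.24 * 300
   = 72 mm


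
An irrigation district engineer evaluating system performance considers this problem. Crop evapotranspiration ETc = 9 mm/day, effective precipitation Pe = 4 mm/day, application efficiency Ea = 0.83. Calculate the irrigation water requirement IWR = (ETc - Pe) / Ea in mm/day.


IWR = (ETc - Pe) / Ea
    = (9 - 4) / 0.83
    = 5 / 0.83
    = 6.02 mm/day


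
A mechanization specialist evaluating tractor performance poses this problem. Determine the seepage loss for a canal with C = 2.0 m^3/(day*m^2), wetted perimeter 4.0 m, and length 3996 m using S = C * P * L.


S = C * P * L
  = 2.0 * 4.0 * 3996
  = 31968 m^3/day


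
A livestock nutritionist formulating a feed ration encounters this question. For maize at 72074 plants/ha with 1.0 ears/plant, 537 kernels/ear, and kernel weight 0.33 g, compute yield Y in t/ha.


Y = density * ears * kernels * kw
  = 72074 * 1.0 * 537 * 0.33 g/ha
  = 12772233.54 g/ha
  = 12772.23 kg/ha = 12.77 t/ha


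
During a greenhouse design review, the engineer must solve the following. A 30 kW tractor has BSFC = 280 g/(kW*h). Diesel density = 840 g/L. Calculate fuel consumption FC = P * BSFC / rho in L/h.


FC = P * BSFC / rho_fuel
   = 30 * 280 / 840
   = 8400 / 840
   = 10 L/h


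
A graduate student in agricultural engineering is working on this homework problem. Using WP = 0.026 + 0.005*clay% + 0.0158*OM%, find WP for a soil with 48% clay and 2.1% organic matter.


WP = 0.026 + 0.005*48 + 0.0158*2.1
   = 0.026 + 0.2400 + 0.0332
   = 0.2992


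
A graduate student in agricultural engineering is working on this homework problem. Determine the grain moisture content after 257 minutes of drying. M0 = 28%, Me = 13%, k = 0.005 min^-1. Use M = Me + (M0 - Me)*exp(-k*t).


M = Me + (M0 - Me) * e^(-k*t)
  = 13 + (28 - 13) * e^(-0.005*257)
  = 13 + 15 * e^(-1.285)
  = 13 + 15 * 0.27665
  = 13 + 4.1498
  = 17.15%


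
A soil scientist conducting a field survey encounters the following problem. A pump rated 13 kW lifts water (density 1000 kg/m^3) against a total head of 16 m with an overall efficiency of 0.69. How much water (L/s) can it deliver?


Q = (P * 1000 * eta) / (rho * g * H)
  = (13 * 1000 * 0.69) / (1000 * 9.81 * 16)
  = 8970 / 156960
  = 0.05715 m^3/s = 57.15 L/s


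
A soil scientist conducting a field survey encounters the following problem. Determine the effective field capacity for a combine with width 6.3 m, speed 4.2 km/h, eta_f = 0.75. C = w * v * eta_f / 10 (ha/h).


C = w * v * eta_f / 10
  = 6.3 * 4.2 * 0.75 / 10
  = 19.85 / 10
  = 1.98 ha/h


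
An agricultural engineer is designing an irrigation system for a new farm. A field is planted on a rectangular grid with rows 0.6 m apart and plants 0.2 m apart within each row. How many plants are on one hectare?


D = 10000 / (row_sp * plant_sp)
  = 10000 / (0.6 * 0.2)
  = 10000 / 0.1200
  = 83333.33 plants/ha


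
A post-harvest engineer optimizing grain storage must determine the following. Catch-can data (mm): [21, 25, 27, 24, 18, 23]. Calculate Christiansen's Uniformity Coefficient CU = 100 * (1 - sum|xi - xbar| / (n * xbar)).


xbar = 138 / 6 = 23
sum|xi - xbar| = 14
CU = 100 * (1 - 14 / (6 * 23))
   = 100 * (1 - 0.1014)
   = 89.86%


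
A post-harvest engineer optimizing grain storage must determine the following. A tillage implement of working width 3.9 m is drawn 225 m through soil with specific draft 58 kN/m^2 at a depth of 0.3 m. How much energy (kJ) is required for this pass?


E = k * d * w * L
  = 58 * 0.3 * 3.9 * 225
  = 15268.50 kJ


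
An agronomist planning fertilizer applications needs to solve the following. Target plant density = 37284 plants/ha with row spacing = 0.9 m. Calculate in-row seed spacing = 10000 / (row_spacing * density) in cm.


spacing = 10000 / (row_sp * density)
        = 10000 / (0.9 * 37284)
        = 10000 / 33555.60
        = 0.29801 m = 29.80 cm


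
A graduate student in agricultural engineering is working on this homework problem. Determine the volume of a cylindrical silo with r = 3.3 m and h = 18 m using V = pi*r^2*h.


V = pi * r^2 * h
  = pi * 3.3^2 * 18
  = pi * 10.89 * 18
  = 615.81 m^3


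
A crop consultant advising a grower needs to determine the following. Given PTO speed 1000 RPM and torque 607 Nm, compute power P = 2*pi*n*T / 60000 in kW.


P = 2*pi*n*T / 60000
  = 2*pi * 1000 * 607 / 60000
  = 3813893.48 / 60000
  = 63.56 kW


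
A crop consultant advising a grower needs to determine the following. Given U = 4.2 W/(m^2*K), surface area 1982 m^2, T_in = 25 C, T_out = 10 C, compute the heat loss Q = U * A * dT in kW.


dT = 25 - (10) = 15 K
Q = U * A * dT
  = 4.2 * 1982 * 15
  = 124866 W = 124.87 kW


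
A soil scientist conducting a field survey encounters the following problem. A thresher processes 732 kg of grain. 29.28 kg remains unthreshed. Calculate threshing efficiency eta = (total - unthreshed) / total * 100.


eta = (total - unthreshed) / total * 100
    = (732 - 29.28) / 732 * 100
    = 702.72 / 732 * 100
    = 96%


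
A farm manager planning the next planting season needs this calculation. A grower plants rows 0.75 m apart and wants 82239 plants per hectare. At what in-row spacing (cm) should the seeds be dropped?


spacing = 10000 / (row_sp * density)
        = 10000 / (0.75 * 82239)
        = 10000 / 61679.25
        = 0.16213 m = 16.21 cm


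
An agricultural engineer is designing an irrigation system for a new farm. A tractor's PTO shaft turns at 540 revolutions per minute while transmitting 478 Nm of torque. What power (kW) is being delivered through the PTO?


P = 2*pi*n*T / 60000
  = 2*pi * 540 * 478 / 60000
  = 1621815.79 / 60000
  = 27.03 kW


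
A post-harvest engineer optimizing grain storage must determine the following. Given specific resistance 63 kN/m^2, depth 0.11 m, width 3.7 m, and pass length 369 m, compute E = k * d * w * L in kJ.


E = k * d * w * L
  = 63 * 0.11 * 3.7 * 369
  = 9461.53 kJ


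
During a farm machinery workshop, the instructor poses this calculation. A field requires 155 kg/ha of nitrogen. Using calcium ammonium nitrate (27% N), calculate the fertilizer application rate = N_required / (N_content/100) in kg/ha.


Rate = N_required / (N_content / 100)
     = 155 / (27 / 100)
     = 155 / 0.27
     = 574.07 kg/ha


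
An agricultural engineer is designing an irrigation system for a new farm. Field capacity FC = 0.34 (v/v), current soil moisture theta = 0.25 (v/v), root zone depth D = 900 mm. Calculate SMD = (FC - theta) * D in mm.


SMD = (FC - theta) * D
    = (0.34 - 0.25) * 900
    = 0.090 * 900
    = 81 mm


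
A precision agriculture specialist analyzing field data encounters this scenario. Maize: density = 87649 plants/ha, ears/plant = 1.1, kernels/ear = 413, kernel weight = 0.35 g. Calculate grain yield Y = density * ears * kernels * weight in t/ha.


Y = density * ears * kernels * kw
  = 87649 * 1.1 * 413 * 0.35 g/ha
  = 13936629.25 g/ha
  = 13936.63 kg/ha = 13.94 t/ha


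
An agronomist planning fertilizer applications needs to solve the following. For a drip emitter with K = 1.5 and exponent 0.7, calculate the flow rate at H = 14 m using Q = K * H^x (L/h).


Q = K * H^x
  = 1.5 * 14^0.7
  = 1.5 * 6.3429
  = 9.51 L/h


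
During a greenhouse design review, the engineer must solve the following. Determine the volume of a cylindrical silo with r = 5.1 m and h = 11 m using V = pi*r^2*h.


V = pi * r^2 * h
  = pi * 5.1^2 * 11
  = pi * 26.01 * 11
  = 898.84 m^3


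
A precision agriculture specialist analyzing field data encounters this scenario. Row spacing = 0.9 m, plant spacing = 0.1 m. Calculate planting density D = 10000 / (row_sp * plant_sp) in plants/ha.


D = 10000 / (row_sp * plant_sp)
  = 10000 / (0.9 * 0.1)
  = 10000 / 0.0900
  = 111111.11 plants/ha


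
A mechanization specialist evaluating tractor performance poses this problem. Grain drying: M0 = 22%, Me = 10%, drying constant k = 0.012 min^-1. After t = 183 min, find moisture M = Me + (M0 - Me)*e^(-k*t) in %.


M = Me + (M0 - Me) * e^(-k*t)
  = 10 + (22 - 10) * e^(-0.012*183)
  = 10 + 12 * e^(-2.196)
  = 10 + 12 * 0.11125
  = 10 + 1.3350
  = 11.33%


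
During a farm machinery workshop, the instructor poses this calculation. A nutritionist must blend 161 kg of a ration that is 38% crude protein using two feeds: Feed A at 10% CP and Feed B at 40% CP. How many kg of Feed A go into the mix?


parts_A = CP_b - target = 40 - 38 = 2
parts_B = target - CP_a = 38 - 10 = 28
total_parts = 2 + 28 = 30
Feed A = 161 * 2 / 30 = 10.73 kg
Feed B = 161 * 28 / 30 = 150.27 kg

10.73 kg


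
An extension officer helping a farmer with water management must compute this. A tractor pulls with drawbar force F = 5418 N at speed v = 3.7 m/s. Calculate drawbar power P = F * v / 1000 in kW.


P = F * v / 1000
  = 5418 * 3.7 / 1000
  = 20046.60 / 1000
  = 20.05 kW


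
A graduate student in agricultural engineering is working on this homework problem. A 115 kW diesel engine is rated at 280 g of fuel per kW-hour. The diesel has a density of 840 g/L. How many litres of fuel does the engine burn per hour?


FC = P * BSFC / rho_fuel
   = 115 * 280 / 840
   = 32200 / 840
   = 38.33 L/h


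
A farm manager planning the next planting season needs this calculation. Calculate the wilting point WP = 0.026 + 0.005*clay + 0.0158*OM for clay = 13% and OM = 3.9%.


WP = 0.026 + 0.005*13 + 0.0158*3.9
   = 0.026 + 0.0650 + 0.0616
   = 0.1526


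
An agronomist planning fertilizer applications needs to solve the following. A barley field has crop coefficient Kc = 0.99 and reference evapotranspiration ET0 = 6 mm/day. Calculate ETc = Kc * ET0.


ETc = Kc * ET0
    = 0.99 * 6
    = 5.94 mm/day


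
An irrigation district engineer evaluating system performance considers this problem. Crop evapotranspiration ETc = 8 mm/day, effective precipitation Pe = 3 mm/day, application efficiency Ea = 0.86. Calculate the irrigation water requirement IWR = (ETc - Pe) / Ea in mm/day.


IWR = (ETc - Pe) / Ea
    = (8 - 3) / 0.86
    = 5 / 0.86
    = 5.81 mm/day


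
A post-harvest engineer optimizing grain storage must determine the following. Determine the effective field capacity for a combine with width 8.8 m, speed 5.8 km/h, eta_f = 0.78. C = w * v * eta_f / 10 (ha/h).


C = w * v * eta_f / 10
  = 8.8 * 5.8 * 0.78 / 10
  = 39.81 / 10
  = 3.98 ha/h


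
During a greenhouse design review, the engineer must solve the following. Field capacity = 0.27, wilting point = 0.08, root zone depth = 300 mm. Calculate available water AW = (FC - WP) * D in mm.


AW = (FC - WP) * D
   = (0.27 - 0.08) * 300
   = 0.19 * 300
   = 57 mm


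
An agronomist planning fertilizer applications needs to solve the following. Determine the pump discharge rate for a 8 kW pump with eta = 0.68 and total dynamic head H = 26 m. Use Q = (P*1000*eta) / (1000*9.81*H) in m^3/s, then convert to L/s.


Q = (P * 1000 * eta) / (rho * g * H)
  = (8 * 1000 * 0.68) / (1000 * 9.81 * 26)
  = 5440 / 255060
  = 0.02133 m^3/s = 21.33 L/s


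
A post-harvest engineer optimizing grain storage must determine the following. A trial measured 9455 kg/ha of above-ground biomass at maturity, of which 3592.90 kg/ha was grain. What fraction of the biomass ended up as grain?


HI = grain_yield / biomass
   = 3592.90 / 9455
   = 0.38


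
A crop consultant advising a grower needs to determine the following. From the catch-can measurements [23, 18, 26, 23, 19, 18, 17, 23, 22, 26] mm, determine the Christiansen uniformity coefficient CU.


xbar = 215 / 10 = 21.500
sum|xi - xbar| = 28
CU = 100 * (1 - 28 / (10 * 21.500))
   = 100 * (1 - 0.1302)
   = 86.98%


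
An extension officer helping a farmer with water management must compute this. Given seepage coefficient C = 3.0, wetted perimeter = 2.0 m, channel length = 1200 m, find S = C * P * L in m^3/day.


S = C * P * L
  = 3.0 * 2.0 * 1200
  = 7200 m^3/day


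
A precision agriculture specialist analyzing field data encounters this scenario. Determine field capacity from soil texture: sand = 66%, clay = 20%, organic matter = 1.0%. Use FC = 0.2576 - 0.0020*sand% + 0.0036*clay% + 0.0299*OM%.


FC = 0.2576 - 0.0020*66 + 0.0036*20 + 0.0299*1.0
   = 0.2576 - 0.1320 + 0.0720 + 0.0299
   = 0.2275


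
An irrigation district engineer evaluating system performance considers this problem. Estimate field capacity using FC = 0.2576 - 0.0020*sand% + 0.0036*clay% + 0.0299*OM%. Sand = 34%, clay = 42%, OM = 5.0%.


FC = 0.2576 - 0.0020*34 + 0.0036*42 + 0.0299*5.0
   = 0.2576 - 0.0680 + 0.1512 + 0.1495
   = 0.4903


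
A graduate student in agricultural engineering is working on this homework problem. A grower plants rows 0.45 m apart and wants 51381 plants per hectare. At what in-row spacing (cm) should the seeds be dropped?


spacing = 10000 / (row_sp * density)
        = 10000 / (0.45 * 51381)
        = 10000 / 23121.45
        = 0.43250 m = 43.25 cm


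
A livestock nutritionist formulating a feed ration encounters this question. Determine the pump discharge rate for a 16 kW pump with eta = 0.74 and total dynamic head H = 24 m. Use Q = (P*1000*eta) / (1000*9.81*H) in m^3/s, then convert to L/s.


Q = (P * 1000 * eta) / (rho * g * H)
  = (16 * 1000 * 0.74) / (1000 * 9.81 * 24)
  = 11840 / 235440
  = 0.05029 m^3/s = 50.29 L/s


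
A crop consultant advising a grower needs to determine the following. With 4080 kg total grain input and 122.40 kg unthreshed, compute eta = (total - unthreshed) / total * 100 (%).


eta = (total - unthreshed) / total * 100
    = (4080 - 122.40) / 4080 * 100
    = 3957.60 / 4080 * 100
    = 97%


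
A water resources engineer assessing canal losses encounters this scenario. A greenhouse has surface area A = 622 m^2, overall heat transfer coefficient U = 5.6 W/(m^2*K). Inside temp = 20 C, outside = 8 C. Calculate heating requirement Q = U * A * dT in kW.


dT = 20 - (8) = 12 K
Q = U * A * dT
  = 5.6 * 622 * 12
  = 41798.40 W = 41.80 kW


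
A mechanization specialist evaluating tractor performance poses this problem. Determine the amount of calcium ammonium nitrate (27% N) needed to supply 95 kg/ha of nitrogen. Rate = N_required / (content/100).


Rate = N_required / (N_content / 100)
     = 95 / (27 / 100)
     = 95 / 0.27
     = 351.85 kg/ha


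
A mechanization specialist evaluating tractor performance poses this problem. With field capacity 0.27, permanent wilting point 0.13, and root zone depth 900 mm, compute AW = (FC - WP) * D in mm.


AW = (FC - WP) * D
   = (0.27 - 0.13) * 900
   = 0.14 * 900
   = 126 mm


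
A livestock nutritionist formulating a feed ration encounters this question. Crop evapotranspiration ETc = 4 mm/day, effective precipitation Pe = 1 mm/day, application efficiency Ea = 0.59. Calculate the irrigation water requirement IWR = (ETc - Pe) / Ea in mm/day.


IWR = (ETc - Pe) / Ea
    = (4 - 1) / 0.59
    = 3 / 0.59
    = 5.08 mm/day


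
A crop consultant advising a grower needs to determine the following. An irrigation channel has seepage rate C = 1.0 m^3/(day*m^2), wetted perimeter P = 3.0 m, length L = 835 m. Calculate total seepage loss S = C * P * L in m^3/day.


S = C * P * L
  = 1.0 * 3.0 * 835
  = 2505 m^3/day


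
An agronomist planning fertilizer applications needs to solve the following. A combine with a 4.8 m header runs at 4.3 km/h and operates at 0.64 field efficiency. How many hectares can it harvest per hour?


C = w * v * eta_f / 10
  = 4.8 * 4.3 * 0.64 / 10
  = 13.21 / 10
  = 1.32 ha/h


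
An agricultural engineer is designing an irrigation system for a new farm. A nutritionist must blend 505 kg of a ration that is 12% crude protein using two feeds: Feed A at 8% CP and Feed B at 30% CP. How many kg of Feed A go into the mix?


parts_A = CP_b - target = 30 - 12 = 18
parts_B = target - CP_a = 12 - 8 = 4
total_parts = 18 + 4 = 22
Feed A = 505 * 18 / 22 = 413.18 kg
Feed B = 505 * 4 / 22 = 91.82 kg

413.18 kg


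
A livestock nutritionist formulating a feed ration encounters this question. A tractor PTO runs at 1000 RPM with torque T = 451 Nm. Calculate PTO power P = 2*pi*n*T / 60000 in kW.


P = 2*pi*n*T / 60000
  = 2*pi * 1000 * 451 / 60000
  = 2833716.57 / 60000
  = 47.23 kW


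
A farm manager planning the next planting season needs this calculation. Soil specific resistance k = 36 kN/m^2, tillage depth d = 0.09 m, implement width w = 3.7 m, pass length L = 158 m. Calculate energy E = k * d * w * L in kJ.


E = k * d * w * L
  = 36 * 0.09 * 3.7 * 158
  = 1894.10 kJ


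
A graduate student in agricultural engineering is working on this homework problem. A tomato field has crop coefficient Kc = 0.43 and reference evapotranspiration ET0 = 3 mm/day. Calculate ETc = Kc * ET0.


ETc = Kc * ET0
    = 0.43 * 3
    = 1.29 mm/day


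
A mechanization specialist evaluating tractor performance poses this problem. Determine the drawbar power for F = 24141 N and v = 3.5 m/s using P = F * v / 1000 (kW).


P = F * v / 1000
  = 24141 * 3.5 / 1000
  = 84493.50 / 1000
  = 84.49 kW


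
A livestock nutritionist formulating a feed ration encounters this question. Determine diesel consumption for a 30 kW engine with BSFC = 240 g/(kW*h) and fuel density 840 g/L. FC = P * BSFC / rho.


FC = P * BSFC / rho_fuel
   = 30 * 240 / 840
   = 7200 / 840
   = 8.57 L/h


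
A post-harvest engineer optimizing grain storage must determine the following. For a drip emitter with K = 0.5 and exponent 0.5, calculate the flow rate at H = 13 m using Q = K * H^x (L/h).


Q = K * H^x
  = 0.5 * 13^0.5
  = 0.5 * 3.6056
  = 1.80 L/h


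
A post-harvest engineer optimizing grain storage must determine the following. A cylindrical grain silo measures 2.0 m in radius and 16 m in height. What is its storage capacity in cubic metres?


V = pi * r^2 * h
  = pi * 2.0^2 * 16
  = pi * 4 * 16
  = 201.06 m^3


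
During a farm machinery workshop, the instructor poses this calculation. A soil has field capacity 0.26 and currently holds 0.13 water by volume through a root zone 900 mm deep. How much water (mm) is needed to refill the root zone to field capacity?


SMD = (FC - theta) * D
    = (0.26 - 0.13) * 900
    = 0.130 * 900
    = 117 mm


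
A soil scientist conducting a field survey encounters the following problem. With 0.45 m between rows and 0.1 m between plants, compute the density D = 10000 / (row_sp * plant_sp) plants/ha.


D = 10000 / (row_sp * plant_sp)
  = 10000 / (0.45 * 0.1)
  = 10000 / 0.0450
  = 222222.22 plants/ha


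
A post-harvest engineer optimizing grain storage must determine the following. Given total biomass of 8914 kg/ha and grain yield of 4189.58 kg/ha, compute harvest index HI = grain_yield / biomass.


HI = grain_yield / biomass
   = 4189.58 / 8914
   = 0.47


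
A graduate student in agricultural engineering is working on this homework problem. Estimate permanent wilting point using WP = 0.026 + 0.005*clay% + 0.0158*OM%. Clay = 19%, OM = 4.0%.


WP = 0.026 + 0.005*19 + 0.0158*4.0
   = 0.026 + 0.0950 + 0.0632
   = 0.1842


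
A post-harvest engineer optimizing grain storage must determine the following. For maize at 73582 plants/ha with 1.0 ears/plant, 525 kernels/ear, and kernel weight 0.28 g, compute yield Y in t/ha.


Y = density * ears * kernels * kw
  = 73582 * 1.0 * 525 * 0.28 g/ha
  = 10816554.00 g/ha
  = 10816.55 kg/ha = 10.82 t/ha


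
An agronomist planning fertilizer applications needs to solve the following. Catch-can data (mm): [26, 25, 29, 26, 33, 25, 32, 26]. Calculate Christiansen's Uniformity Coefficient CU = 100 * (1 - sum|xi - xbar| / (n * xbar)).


xbar = 222 / 8 = 27.750
sum|xi - xbar| = 21.500
CU = 100 * (1 - 21.500 / (8 * 27.750))
   = 100 * (1 - 0.0968)
   = 90.32%


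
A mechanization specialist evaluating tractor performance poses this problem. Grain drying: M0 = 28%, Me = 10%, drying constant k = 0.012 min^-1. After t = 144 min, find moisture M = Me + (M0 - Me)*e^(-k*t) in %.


M = Me + (M0 - Me) * e^(-k*t)
  = 10 + (28 - 10) * e^(-0.012*144)
  = 10 + 18 * e^(-1.728)
  = 10 + 18 * 0.17764
  = 10 + 3.1975
  = 13.20%


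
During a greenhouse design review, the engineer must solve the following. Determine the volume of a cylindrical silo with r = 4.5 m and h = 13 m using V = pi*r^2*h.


V = pi * r^2 * h
  = pi * 4.5^2 * 13
  = pi * 20.25 * 13
  = 827.02 m^3


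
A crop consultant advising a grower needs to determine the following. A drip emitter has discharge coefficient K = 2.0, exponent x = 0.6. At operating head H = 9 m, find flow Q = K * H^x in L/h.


Q = K * H^x
  = 2.0 * 9^0.6
  = 2.0 * 3.7372
  = 7.47 L/h


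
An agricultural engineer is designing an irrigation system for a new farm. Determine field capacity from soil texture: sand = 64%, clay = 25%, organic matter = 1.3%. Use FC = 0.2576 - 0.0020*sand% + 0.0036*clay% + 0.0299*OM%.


FC = 0.2576 - 0.0020*64 + 0.0036*25 + 0.0299*1.3
   = 0.2576 - 0.1280 + 0.0900 + 0.0389
   = 0.2585


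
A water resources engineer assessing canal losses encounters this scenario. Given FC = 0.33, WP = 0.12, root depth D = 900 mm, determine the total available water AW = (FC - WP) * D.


AW = (FC - WP) * D
   = (0.33 - 0.12) * 900
   = 0.21 * 900
   = 189 mm


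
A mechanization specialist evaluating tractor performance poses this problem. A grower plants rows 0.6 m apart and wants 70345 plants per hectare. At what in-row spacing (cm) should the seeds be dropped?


spacing = 10000 / (row_sp * density)
        = 10000 / (0.6 * 70345)
        = 10000 / 42207
        = 0.23693 m = 23.69 cm


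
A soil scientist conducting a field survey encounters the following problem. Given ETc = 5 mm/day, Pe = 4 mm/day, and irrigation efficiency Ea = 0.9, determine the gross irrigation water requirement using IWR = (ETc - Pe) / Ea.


IWR = (ETc - Pe) / Ea
    = (5 - 4) / 0.9
    = 1 / 0.9
    = 1.11 mm/day


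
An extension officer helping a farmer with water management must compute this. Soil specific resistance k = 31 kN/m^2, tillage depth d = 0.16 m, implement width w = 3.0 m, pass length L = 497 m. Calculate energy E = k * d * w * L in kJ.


E = k * d * w * L
  = 31 * 0.16 * 3.0 * 497
  = 7395.36 kJ


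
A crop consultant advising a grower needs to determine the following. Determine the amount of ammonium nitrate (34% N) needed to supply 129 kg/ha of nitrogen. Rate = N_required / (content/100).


Rate = N_required / (N_content / 100)
     = 129 / (34 / 100)
     = 129 / 0.34
     = 379.41 kg/ha


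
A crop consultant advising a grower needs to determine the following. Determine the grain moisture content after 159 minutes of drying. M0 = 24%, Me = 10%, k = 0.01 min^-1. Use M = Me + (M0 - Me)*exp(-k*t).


M = Me + (M0 - Me) * e^(-k*t)
  = 10 + (24 - 10) * e^(-0.01*159)
  = 10 + 14 * e^(-1.590)
  = 10 + 14 * 0.20393
  = 10 + 2.8550
  = 12.85%


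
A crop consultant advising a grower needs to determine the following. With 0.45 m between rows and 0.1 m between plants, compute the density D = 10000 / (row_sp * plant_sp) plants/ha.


D = 10000 / (row_sp * plant_sp)
  = 10000 / (0.45 * 0.1)
  = 10000 / 0.0450
  = 222222.22 plants/ha


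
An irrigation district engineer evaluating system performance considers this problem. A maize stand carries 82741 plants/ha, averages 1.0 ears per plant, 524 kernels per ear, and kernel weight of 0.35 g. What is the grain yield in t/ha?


Y = density * ears * kernels * kw
  = 82741 * 1.0 * 524 * 0.35 g/ha
  = 15174699.40 g/ha
  = 15174.70 kg/ha = 15.17 t/ha


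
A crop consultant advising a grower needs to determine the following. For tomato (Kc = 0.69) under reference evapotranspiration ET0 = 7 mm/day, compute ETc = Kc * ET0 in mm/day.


ETc = Kc * ET0
    = 0.69 * 7
    = 4.83 mm/day


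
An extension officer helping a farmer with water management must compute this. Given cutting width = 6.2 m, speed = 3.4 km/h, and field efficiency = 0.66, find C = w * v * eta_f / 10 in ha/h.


C = w * v * eta_f / 10
  = 6.2 * 3.4 * 0.66 / 10
  = 13.91 / 10
  = 1.39 ha/h


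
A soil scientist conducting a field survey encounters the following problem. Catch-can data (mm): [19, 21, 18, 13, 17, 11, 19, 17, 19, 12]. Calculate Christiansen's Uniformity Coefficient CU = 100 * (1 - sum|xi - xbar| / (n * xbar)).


xbar = 166 / 10 = 16.600
sum|xi - xbar| = 27.600
CU = 100 * (1 - 27.600 / (10 * 16.600))
   = 100 * (1 - 0.1663)
   = 83.37%


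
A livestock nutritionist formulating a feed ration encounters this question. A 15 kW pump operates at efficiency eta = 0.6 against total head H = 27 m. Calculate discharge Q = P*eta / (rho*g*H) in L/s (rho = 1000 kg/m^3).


Q = (P * 1000 * eta) / (rho * g * H)
  = (15 * 1000 * 0.6) / (1000 * 9.81 * 27)
  = 9000 / 264870
  = 0.03398 m^3/s = 33.98 L/s


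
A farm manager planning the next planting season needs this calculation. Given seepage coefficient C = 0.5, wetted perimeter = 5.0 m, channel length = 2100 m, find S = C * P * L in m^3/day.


S = C * P * L
  = 0.5 * 5.0 * 2100
  = 5250 m^3/day


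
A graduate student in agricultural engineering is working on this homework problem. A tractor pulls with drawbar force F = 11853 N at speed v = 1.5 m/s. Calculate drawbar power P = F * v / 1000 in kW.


P = F * v / 1000
  = 11853 * 1.5 / 1000
  = 17779.50 / 1000
  = 17.78 kW


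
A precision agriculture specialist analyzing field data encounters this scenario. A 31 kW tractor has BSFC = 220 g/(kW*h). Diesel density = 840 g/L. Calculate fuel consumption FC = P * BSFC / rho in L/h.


FC = P * BSFC / rho_fuel
   = 31 * 220 / 840
   = 6820 / 840
   = 8.12 L/h


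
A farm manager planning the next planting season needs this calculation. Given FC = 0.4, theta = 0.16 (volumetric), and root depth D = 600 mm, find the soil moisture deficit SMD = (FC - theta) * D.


SMD = (FC - theta) * D
    = (0.4 - 0.16) * 600
    = 0.240 * 600
    = 144 mm


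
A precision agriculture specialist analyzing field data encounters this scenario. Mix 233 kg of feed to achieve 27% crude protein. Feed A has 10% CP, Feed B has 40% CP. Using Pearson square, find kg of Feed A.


parts_A = CP_b - target = 40 - 27 = 13
parts_B = target - CP_a = 27 - 10 = 17
total_parts = 13 + 17 = 30
Feed A = 233 * 13 / 30 = 100.97 kg
Feed B = 233 * 17 / 30 = 132.03 kg

100.97 kg


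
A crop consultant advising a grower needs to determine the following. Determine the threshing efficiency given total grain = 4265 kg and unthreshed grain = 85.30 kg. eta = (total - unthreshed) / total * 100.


eta = (total - unthreshed) / total * 100
    = (4265 - 85.30) / 4265 * 100
    = 4179.70 / 4265 * 100
    = 98%


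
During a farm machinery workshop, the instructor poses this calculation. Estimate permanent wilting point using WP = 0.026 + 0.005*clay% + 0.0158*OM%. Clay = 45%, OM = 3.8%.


WP = 0.026 + 0.005*45 + 0.0158*3.8
   = 0.026 + 0.2250 + 0.0600
   = 0.3110


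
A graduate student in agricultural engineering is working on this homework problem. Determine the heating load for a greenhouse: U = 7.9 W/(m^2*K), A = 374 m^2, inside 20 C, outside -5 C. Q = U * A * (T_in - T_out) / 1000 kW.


dT = 20 - (-5) = 25 K
Q = U * A * dT
  = 7.9 * 374 * 25
  = 73865 W = 73.87 kW


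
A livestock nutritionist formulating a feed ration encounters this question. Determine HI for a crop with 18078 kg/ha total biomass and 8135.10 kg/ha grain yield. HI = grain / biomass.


HI = grain_yield / biomass
   = 8135.10 / 18078
   = 0.45


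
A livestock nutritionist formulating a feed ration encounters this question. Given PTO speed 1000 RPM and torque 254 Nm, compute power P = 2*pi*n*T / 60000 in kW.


P = 2*pi*n*T / 60000
  = 2*pi * 1000 * 254 / 60000
  = 1595929.07 / 60000
  = 26.60 kW


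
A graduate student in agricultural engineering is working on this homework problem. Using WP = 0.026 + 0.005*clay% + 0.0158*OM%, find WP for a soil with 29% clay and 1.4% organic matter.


WP = 0.026 + 0.005*29 + 0.0158*1.4
   = 0.026 + 0.1450 + 0.0221
   = 0.1931
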